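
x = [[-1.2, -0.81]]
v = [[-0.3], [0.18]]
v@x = [[0.36, 0.24],  [-0.22, -0.15]]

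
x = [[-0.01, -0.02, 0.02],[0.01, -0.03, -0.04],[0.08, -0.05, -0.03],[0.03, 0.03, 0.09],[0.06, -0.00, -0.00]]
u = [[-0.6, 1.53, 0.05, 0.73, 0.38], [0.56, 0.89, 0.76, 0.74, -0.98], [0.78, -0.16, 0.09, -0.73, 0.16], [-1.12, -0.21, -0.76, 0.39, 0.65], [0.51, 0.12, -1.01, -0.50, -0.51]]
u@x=[[0.07, -0.01, -0.01], [0.03, -0.05, 0.02], [-0.01, -0.04, -0.05], [-0.00, 0.08, 0.04], [-0.13, 0.02, -0.01]]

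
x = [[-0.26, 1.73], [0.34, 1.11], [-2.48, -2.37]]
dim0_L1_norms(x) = [3.08, 5.21]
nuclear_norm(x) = 5.18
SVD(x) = [[0.33, -0.87], [0.29, -0.27], [-0.90, -0.41]] @ diag([3.761939185319059, 1.422432271133137]) @ [[0.6, 0.80],  [0.8, -0.6]]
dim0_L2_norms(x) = [2.52, 3.14]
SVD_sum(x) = [[0.74, 0.99], [0.65, 0.88], [-2.02, -2.71]] + [[-1.00, 0.74], [-0.31, 0.23], [-0.46, 0.34]]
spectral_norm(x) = 3.76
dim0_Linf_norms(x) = [2.48, 2.37]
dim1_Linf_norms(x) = [1.73, 1.11, 2.48]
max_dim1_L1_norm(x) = 4.85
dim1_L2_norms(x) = [1.75, 1.16, 3.43]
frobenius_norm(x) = 4.02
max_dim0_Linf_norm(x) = 2.48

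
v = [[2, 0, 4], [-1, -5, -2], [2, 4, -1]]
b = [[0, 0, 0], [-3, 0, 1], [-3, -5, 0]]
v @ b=[[-12, -20, 0], [21, 10, -5], [-9, 5, 4]]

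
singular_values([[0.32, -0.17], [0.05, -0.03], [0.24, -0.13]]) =[0.46, 0.0]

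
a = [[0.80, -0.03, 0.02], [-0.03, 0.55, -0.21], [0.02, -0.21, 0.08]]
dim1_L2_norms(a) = [0.8, 0.59, 0.23]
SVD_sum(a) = [[0.78, -0.14, 0.06], [-0.14, 0.03, -0.01], [0.06, -0.01, 0.0]] + [[0.02, 0.11, -0.04], [0.11, 0.52, -0.2], [-0.04, -0.2, 0.08]] + [[-0.0,0.0,0.00],  [0.0,-0.00,-0.0],  [0.00,-0.0,-0.00]]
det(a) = -0.00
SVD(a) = [[-0.98,-0.19,-0.01], [0.18,-0.92,0.36], [-0.08,0.35,0.93]] @ diag([0.8070668965517294, 0.6231716999046825, 0.0002385964564115073]) @ [[-0.98, 0.18, -0.08], [-0.19, -0.92, 0.35], [0.01, -0.36, -0.93]]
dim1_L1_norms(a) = [0.85, 0.79, 0.31]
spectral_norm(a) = 0.81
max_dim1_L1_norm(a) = 0.85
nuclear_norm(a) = 1.43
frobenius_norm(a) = 1.02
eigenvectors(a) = [[0.98,-0.19,-0.01],  [-0.18,-0.92,0.36],  [0.08,0.35,0.93]]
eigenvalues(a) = [0.81, 0.62, -0.0]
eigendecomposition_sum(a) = [[0.78, -0.14, 0.06], [-0.14, 0.03, -0.01], [0.06, -0.01, 0.0]] + [[0.02, 0.11, -0.04], [0.11, 0.52, -0.20], [-0.04, -0.20, 0.08]] + [[-0.0, 0.0, 0.0], [0.0, -0.00, -0.00], [0.00, -0.00, -0.00]]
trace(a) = 1.43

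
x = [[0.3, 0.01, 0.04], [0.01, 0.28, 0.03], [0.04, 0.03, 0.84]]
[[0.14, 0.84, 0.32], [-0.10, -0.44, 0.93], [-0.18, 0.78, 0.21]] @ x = [[0.06,0.25,0.3], [0.0,-0.10,0.76], [-0.04,0.22,0.19]]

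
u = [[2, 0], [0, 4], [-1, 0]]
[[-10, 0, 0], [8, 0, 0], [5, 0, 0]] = u@[[-5, 0, 0], [2, 0, 0]]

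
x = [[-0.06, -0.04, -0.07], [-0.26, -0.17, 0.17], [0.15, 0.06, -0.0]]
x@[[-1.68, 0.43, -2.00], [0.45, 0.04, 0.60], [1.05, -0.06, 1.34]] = [[0.01, -0.02, 0.0], [0.54, -0.13, 0.65], [-0.22, 0.07, -0.26]]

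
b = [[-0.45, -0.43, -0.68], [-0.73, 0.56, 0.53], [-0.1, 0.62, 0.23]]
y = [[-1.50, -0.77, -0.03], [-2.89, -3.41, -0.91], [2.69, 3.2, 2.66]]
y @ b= [[1.24, 0.20, 0.60], [3.88, -1.23, -0.05], [-3.81, 2.28, 0.48]]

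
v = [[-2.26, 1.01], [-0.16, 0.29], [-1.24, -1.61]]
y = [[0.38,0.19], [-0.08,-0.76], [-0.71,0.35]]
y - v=[[2.64,-0.82], [0.08,-1.05], [0.53,1.96]]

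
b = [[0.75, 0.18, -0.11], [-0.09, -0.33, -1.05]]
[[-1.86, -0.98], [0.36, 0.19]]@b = [[-1.31,-0.01,1.23],[0.25,0.00,-0.24]]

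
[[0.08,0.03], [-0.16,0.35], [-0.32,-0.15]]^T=[[0.08, -0.16, -0.32], [0.03, 0.35, -0.15]]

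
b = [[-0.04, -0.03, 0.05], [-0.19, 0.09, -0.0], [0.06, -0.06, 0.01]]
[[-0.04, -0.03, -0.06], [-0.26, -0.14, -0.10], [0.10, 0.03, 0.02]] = b @ [[1.13, 0.98, 0.52], [-0.54, 0.54, -0.01], [-0.24, 0.56, -0.84]]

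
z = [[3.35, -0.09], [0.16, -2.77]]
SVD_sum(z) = [[3.24, -0.65],[0.69, -0.14]] + [[0.11, 0.56], [-0.53, -2.63]]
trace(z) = 0.58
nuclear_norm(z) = 6.12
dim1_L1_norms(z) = [3.44, 2.93]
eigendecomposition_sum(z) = [[3.35, -0.05], [0.09, -0.00]] + [[0.00, -0.04], [0.07, -2.77]]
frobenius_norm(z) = 4.35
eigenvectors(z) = [[1.0, 0.01], [0.03, 1.00]]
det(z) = -9.27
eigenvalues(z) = [3.35, -2.77]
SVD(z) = [[-0.98, -0.21], [-0.21, 0.98]] @ diag([3.3759928103452514, 2.7444075033597266]) @ [[-0.98, 0.20], [-0.20, -0.98]]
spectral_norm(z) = 3.38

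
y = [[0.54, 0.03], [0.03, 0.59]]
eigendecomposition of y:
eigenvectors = [[-0.91,-0.42], [0.42,-0.91]]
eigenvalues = [0.53, 0.6]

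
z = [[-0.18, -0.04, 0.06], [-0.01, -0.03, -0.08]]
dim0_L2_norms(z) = [0.18, 0.05, 0.1]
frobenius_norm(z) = 0.21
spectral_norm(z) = 0.19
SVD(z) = [[-1.00, 0.06], [0.06, 1.0]] @ diag([0.19418266226866274, 0.08539961167507995]) @ [[0.92, 0.20, -0.33], [-0.24, -0.38, -0.89]]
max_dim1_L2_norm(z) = 0.19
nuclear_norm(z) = 0.28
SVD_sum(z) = [[-0.18, -0.04, 0.06], [0.01, 0.0, -0.00]] + [[-0.0, -0.00, -0.0], [-0.02, -0.03, -0.08]]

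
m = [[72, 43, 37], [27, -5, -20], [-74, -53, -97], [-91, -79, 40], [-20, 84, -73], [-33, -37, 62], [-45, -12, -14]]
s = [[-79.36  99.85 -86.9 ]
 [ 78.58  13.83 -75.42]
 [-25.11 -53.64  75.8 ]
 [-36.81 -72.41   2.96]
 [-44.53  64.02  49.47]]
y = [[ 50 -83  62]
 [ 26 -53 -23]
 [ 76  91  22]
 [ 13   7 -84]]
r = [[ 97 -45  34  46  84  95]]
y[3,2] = -84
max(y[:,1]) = 91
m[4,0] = -20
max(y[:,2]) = 62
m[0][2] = 37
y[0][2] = 62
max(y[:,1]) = 91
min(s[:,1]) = -72.41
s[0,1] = 99.85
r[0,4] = 84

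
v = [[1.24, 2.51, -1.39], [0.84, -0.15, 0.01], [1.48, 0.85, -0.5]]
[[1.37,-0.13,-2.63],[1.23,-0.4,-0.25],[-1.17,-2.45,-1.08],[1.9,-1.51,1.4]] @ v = [[-2.30, 1.22, -0.59], [0.82, 2.93, -1.59], [-5.11, -3.49, 2.14], [3.16, 6.19, -3.36]]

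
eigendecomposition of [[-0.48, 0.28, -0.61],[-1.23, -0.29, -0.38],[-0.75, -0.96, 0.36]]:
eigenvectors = [[-0.29+0.00j, -0.46+0.03j, -0.46-0.03j],[-0.73+0.00j, (0.37-0.16j), (0.37+0.16j)],[-0.62+0.00j, (0.79+0j), 0.79-0.00j]]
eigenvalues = [(-1.1+0j), (0.35+0.16j), (0.35-0.16j)]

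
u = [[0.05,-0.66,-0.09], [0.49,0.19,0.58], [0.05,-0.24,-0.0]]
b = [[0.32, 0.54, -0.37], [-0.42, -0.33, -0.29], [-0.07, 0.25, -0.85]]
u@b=[[0.3, 0.22, 0.25],  [0.04, 0.35, -0.73],  [0.12, 0.11, 0.05]]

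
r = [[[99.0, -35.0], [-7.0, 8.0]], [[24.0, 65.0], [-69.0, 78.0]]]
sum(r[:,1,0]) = -76.0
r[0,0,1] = -35.0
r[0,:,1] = [-35.0, 8.0]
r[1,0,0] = 24.0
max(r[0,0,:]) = 99.0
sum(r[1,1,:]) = 9.0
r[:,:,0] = [[99.0, -7.0], [24.0, -69.0]]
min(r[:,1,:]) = -69.0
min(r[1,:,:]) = -69.0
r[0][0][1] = -35.0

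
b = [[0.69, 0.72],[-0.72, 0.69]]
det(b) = 0.994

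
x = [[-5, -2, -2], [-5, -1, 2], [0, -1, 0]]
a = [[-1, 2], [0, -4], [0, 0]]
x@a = [[5, -2], [5, -6], [0, 4]]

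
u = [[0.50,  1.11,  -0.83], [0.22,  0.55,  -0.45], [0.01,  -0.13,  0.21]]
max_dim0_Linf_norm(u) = 1.11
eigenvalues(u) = [1.07, 0.18, 0.0]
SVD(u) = [[-0.89, 0.25, -0.39],  [-0.45, -0.23, 0.86],  [0.13, 0.94, 0.32]] @ diag([1.6640102632608402, 0.12870047100310184, 0.002456120145435238]) @ [[-0.32, -0.75, 0.58], [0.66, 0.25, 0.7], [-0.67, 0.61, 0.41]]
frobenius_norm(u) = 1.67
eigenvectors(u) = [[-0.90,-0.82,-0.67], [-0.43,-0.17,0.61], [0.05,-0.54,0.42]]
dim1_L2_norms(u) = [1.47, 0.74, 0.25]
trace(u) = 1.26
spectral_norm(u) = 1.66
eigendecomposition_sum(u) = [[0.44, 1.2, -1.05], [0.21, 0.57, -0.5], [-0.03, -0.07, 0.06]] + [[0.06,-0.09,0.22],[0.01,-0.02,0.05],[0.04,-0.06,0.15]] + [[0.00,-0.00,-0.00], [-0.0,0.0,0.0], [-0.00,0.0,0.0]]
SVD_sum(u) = [[0.48,  1.1,  -0.85], [0.24,  0.56,  -0.43], [-0.07,  -0.16,  0.12]] + [[0.02, 0.01, 0.02], [-0.02, -0.01, -0.02], [0.08, 0.03, 0.08]] + [[0.00,-0.0,-0.0],[-0.0,0.0,0.00],[-0.00,0.00,0.00]]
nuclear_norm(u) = 1.80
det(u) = 0.00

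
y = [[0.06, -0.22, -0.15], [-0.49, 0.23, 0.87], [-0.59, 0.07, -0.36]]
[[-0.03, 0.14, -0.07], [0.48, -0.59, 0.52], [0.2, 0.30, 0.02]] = y @ [[-0.55, -0.11, -0.31], [-0.21, -0.20, -0.06], [0.30, -0.69, 0.44]]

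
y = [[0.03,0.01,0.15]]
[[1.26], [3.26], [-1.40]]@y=[[0.04, 0.01, 0.19], [0.1, 0.03, 0.49], [-0.04, -0.01, -0.21]]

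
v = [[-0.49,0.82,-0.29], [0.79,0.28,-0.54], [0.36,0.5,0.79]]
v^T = [[-0.49, 0.79, 0.36],[0.82, 0.28, 0.50],[-0.29, -0.54, 0.79]]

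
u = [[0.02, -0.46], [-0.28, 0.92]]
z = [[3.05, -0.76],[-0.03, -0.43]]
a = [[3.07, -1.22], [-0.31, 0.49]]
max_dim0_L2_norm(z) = 3.05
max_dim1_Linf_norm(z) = 3.05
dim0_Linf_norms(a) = [3.07, 1.22]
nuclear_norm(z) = 3.57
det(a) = 1.13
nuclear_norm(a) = 3.67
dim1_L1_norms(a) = [4.29, 0.8]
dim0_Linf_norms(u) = [0.28, 0.92]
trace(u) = 0.94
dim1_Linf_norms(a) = [3.07, 0.49]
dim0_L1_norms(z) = [3.08, 1.19]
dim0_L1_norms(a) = [3.38, 1.71]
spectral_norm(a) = 3.34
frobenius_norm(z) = 3.17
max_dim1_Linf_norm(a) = 3.07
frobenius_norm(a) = 3.35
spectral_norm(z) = 3.14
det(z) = -1.33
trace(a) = 3.56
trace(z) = 2.62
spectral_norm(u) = 1.06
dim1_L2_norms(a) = [3.3, 0.58]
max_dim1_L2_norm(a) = 3.3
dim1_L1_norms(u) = [0.48, 1.2]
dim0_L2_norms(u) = [0.28, 1.03]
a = z + u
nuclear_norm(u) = 1.17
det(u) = -0.11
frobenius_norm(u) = 1.07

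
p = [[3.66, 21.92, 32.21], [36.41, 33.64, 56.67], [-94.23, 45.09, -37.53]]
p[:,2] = [32.21, 56.67, -37.53]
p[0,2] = 32.21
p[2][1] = 45.09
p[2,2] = -37.53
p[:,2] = [32.21, 56.67, -37.53]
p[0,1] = 21.92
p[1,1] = 33.64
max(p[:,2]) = 56.67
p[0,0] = 3.66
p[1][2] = 56.67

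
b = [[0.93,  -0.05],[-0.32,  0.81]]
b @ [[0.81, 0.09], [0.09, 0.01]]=[[0.75, 0.08], [-0.19, -0.02]]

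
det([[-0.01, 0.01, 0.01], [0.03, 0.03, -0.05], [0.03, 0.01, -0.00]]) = -0.000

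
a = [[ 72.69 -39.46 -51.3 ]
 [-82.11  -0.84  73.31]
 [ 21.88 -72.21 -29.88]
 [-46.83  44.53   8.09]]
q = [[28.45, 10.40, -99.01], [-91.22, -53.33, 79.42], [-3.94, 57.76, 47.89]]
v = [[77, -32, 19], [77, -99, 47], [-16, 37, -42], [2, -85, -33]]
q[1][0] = -91.22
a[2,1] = -72.21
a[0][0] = 72.69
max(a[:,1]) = 44.53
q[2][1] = 57.76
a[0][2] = -51.3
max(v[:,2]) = 47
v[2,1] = 37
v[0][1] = -32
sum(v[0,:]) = 64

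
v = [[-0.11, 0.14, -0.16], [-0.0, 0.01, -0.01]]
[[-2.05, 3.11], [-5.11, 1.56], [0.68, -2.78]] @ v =[[0.23, -0.26, 0.3], [0.56, -0.70, 0.80], [-0.07, 0.07, -0.08]]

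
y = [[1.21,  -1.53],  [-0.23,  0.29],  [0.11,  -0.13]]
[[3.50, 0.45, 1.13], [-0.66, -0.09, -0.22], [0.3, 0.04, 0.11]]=y@[[0.58,0.73,1.58], [-1.83,0.28,0.51]]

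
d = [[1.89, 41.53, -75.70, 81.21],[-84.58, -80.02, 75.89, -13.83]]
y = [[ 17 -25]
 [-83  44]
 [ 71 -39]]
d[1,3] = -13.83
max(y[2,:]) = 71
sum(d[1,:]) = -102.53999999999999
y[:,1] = [-25, 44, -39]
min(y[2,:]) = -39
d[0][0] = 1.89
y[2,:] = [71, -39]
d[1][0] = -84.58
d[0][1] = 41.53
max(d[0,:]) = 81.21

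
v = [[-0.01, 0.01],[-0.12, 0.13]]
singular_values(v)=[0.18, 0.0]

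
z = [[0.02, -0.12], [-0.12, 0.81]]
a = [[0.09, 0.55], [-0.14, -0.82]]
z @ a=[[0.02,0.11], [-0.12,-0.73]]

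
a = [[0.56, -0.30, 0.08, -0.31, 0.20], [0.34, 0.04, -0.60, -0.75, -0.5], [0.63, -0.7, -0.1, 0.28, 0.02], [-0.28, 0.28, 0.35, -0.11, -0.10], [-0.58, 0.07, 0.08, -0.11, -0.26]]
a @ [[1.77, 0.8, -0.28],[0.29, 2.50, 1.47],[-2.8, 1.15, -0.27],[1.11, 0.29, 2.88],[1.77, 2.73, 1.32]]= [[0.69,0.25,-1.25],[0.58,-1.90,-2.69],[1.54,-1.23,-0.35],[-1.69,0.57,-0.05],[-1.81,-0.94,-0.42]]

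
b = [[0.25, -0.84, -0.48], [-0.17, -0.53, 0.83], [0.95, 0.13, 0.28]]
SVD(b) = [[-0.76, 0.04, -0.65], [-0.35, 0.82, 0.45], [0.55, 0.57, -0.61]] @ diag([1.0024536823200452, 1.0001413059775746, 0.9948889299215531]) @ [[0.39,  0.89,  0.23], [0.41,  -0.39,  0.82], [-0.82,  0.23,  0.52]]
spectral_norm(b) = 1.00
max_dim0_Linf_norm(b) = 0.95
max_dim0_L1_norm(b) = 1.59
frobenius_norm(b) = 1.73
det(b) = -1.00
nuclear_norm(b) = 3.00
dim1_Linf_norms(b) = [0.84, 0.83, 0.95]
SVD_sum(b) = [[-0.3, -0.68, -0.17],[-0.14, -0.31, -0.08],[0.22, 0.49, 0.13]] + [[0.02, -0.02, 0.03], [0.34, -0.32, 0.68], [0.23, -0.22, 0.47]] + [[0.53, -0.15, -0.34],[-0.37, 0.1, 0.23],[0.50, -0.14, -0.32]]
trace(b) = 0.00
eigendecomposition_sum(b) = [[(0.21+0.36j),(-0.25-0.05j),-0.32+0.28j],  [(0.08-0.24j),(0.08+0.14j),0.26+0.04j],  [(0.4-0.14j),(-0.1+0.24j),(0.21+0.37j)]] + [[0.21-0.36j, (-0.25+0.05j), -0.32-0.28j],[(0.08+0.24j), (0.08-0.14j), 0.26-0.04j],[(0.4+0.14j), -0.10-0.24j, (0.21-0.37j)]] + [[-0.17+0.00j, (-0.34-0j), (0.16-0j)], [-0.34+0.00j, (-0.69-0j), 0.32-0.00j], [(0.16-0j), (0.32+0j), -0.15+0.00j]]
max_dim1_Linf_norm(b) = 0.95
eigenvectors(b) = [[(-0.12-0.64j),  (-0.12+0.64j),  (0.41+0j)], [-0.25+0.31j,  -0.25-0.31j,  0.83+0.00j], [-0.65+0.00j,  -0.65-0.00j,  -0.39+0.00j]]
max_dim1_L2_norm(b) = 1.0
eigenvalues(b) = [(0.5+0.86j), (0.5-0.86j), (-1+0j)]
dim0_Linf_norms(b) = [0.95, 0.84, 0.83]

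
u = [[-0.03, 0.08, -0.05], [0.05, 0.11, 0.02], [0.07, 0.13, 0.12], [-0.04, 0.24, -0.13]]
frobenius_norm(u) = 0.37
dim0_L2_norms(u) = [0.1, 0.3, 0.18]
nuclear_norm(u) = 0.54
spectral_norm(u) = 0.31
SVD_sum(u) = [[-0.00, 0.09, -0.02], [-0.00, 0.10, -0.03], [-0.00, 0.09, -0.02], [-0.01, 0.26, -0.07]] + [[-0.02, -0.01, -0.03], [0.03, 0.02, 0.06], [0.08, 0.04, 0.14], [-0.03, -0.02, -0.06]] + [[-0.01, 0.0, 0.01],[0.02, -0.0, -0.01],[-0.01, 0.0, 0.01],[-0.0, 0.00, 0.0]]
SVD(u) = [[-0.29, 0.19, -0.43], [-0.32, -0.35, 0.80], [-0.29, -0.85, -0.42], [-0.85, 0.36, -0.01]] @ diag([0.3127287773760532, 0.19643383388825345, 0.026729397764277307]) @ [[0.02, -0.96, 0.27], [-0.49, -0.24, -0.84], [0.87, -0.11, -0.48]]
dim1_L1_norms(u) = [0.16, 0.18, 0.32, 0.41]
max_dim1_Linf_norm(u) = 0.24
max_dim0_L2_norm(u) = 0.3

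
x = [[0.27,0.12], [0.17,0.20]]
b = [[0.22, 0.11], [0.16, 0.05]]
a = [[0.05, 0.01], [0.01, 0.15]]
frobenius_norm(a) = 0.16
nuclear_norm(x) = 0.47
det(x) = 0.03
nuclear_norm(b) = 0.32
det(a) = 0.01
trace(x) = 0.47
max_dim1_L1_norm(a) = 0.16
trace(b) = 0.27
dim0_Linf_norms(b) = [0.22, 0.11]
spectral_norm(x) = 0.39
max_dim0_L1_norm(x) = 0.44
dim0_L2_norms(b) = [0.27, 0.12]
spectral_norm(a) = 0.15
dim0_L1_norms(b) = [0.38, 0.16]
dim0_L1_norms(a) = [0.06, 0.16]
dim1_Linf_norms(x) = [0.27, 0.2]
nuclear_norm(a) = 0.20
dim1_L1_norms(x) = [0.39, 0.37]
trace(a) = 0.20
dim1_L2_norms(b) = [0.25, 0.17]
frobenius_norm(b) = 0.30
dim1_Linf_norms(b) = [0.22, 0.16]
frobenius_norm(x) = 0.40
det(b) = -0.01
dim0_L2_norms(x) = [0.32, 0.23]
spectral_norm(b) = 0.30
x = a + b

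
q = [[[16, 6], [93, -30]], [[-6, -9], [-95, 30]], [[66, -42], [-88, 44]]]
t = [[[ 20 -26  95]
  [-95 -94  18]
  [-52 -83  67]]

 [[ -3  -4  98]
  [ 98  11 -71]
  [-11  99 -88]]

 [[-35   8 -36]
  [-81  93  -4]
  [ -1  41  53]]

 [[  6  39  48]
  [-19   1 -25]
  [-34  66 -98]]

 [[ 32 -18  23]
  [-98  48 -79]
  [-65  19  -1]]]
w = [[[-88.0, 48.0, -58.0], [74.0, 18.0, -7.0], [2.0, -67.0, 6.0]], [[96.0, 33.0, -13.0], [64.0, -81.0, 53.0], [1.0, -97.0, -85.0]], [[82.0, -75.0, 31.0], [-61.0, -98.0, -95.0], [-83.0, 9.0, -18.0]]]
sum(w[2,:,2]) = -82.0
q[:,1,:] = [[93, -30], [-95, 30], [-88, 44]]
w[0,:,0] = [-88.0, 74.0, 2.0]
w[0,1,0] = 74.0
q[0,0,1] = 6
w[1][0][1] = 33.0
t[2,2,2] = 53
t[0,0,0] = 20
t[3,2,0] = -34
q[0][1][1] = -30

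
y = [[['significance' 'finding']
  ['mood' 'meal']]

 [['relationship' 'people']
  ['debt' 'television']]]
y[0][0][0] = 'significance'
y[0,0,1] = 'finding'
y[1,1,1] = 'television'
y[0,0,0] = 'significance'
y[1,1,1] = 'television'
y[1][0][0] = 'relationship'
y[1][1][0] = 'debt'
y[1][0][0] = 'relationship'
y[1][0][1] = 'people'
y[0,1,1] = 'meal'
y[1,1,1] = 'television'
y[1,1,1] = 'television'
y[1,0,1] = 'people'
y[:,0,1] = ['finding', 'people']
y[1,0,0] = 'relationship'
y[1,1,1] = 'television'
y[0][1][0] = 'mood'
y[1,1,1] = 'television'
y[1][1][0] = 'debt'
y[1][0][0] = 'relationship'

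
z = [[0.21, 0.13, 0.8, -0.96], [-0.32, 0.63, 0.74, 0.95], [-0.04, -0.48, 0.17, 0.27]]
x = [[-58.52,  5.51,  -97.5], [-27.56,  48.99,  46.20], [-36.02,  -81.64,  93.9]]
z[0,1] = 0.126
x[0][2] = -97.5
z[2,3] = 0.267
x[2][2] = 93.9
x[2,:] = [-36.02, -81.64, 93.9]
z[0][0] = 0.207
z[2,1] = -0.483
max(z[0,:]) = 0.805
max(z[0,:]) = 0.805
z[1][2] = 0.74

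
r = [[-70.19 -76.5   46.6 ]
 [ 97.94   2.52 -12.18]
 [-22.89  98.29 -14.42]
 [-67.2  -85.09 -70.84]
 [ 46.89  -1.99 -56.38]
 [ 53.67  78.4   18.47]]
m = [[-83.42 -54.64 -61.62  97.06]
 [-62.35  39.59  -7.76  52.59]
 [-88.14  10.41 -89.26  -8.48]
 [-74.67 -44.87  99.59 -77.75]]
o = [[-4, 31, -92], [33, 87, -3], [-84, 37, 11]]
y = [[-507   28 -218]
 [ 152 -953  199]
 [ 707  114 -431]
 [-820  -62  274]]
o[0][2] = -92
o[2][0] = -84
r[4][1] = -1.99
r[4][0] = 46.89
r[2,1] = 98.29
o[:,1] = [31, 87, 37]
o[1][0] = 33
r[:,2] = [46.6, -12.18, -14.42, -70.84, -56.38, 18.47]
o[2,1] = 37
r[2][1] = 98.29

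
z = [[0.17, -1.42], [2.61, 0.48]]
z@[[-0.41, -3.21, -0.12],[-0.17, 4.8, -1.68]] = [[0.17, -7.36, 2.37], [-1.15, -6.07, -1.12]]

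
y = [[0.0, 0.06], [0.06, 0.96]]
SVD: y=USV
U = [[-0.06, -1.0], [-1.00, 0.06]]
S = [0.96, 0.0]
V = [[-0.06,-1.00], [1.00,-0.06]]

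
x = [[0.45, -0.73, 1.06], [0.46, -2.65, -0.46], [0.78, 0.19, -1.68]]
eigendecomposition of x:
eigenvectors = [[(0.95+0j), -0.28-0.22j, (-0.28+0.22j)], [0.09+0.00j, -0.76+0.00j, (-0.76-0j)], [(0.31+0j), 0.29+0.46j, 0.29-0.46j]]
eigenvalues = [(0.73+0j), (-2.31+0.4j), (-2.31-0.4j)]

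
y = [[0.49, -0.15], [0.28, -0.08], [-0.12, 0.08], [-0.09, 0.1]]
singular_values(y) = [0.62, 0.08]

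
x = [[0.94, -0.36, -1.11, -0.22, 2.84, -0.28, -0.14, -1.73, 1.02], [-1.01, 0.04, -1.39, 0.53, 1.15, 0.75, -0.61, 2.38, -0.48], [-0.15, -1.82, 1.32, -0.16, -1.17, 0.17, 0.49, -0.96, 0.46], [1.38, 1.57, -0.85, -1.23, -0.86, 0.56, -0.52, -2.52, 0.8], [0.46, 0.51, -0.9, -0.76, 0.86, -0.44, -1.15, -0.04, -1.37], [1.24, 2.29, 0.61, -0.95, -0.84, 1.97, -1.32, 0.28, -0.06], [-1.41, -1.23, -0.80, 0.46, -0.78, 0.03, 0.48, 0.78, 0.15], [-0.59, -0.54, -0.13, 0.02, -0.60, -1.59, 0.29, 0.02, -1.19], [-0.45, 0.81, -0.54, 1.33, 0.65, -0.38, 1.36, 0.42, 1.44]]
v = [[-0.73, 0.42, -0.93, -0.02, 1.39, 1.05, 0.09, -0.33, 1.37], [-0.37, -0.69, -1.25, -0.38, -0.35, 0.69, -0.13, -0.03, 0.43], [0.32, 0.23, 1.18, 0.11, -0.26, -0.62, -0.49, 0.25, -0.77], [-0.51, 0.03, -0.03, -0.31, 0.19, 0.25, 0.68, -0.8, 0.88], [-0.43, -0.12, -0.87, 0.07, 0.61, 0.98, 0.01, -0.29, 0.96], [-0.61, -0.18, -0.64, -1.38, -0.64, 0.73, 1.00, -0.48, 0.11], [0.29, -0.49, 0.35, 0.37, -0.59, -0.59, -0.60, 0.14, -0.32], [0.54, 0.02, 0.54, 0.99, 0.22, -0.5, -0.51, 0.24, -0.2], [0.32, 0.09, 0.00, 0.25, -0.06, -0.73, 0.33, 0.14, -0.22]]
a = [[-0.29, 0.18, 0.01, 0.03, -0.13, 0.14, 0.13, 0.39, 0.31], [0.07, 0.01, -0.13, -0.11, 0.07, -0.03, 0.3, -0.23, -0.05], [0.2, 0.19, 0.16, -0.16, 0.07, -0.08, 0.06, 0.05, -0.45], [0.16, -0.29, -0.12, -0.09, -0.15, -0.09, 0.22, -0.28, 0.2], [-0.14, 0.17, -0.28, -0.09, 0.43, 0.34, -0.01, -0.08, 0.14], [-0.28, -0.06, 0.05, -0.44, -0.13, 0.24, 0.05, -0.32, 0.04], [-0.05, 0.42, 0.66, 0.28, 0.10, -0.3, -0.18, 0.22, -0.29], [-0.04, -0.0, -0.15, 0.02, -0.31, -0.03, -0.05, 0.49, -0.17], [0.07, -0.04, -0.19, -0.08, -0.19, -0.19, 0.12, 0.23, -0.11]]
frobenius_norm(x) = 9.36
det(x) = -0.00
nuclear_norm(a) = 4.69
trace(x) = 5.84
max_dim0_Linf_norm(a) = 0.66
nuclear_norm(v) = 10.37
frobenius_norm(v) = 5.29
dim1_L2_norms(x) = [3.81, 3.37, 2.81, 3.86, 2.45, 3.8, 2.41, 2.25, 2.75]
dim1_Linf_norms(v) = [1.39, 1.25, 1.18, 0.88, 0.98, 1.38, 0.6, 0.99, 0.73]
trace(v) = 0.21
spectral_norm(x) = 5.55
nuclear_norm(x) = 21.66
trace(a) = 0.66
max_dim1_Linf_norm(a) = 0.66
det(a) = 0.00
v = x @ a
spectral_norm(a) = 1.22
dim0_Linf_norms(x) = [1.41, 2.29, 1.39, 1.33, 2.84, 1.97, 1.36, 2.52, 1.44]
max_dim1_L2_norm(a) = 0.98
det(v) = 0.00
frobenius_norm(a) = 1.94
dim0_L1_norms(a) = [1.3, 1.36, 1.75, 1.3, 1.58, 1.44, 1.12, 2.29, 1.76]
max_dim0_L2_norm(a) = 0.86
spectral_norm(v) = 4.26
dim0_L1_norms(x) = [7.63, 9.17, 7.65, 5.66, 9.75, 6.17, 6.36, 9.13, 6.97]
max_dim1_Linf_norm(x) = 2.84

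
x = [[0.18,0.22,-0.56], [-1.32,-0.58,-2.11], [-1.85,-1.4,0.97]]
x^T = [[0.18, -1.32, -1.85], [0.22, -0.58, -1.40], [-0.56, -2.11, 0.97]]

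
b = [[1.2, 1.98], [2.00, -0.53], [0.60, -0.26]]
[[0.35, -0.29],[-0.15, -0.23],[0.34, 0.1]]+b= [[1.55, 1.69], [1.85, -0.76], [0.94, -0.16]]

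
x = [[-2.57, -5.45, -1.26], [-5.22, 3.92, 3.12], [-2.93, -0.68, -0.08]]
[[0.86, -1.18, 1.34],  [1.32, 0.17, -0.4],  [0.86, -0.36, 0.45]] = x @ [[-0.29, 0.08, -0.11], [-0.01, 0.19, -0.17], [-0.05, -0.05, -0.1]]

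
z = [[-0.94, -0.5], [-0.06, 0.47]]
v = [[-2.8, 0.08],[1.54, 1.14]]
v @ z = [[2.63, 1.44], [-1.52, -0.23]]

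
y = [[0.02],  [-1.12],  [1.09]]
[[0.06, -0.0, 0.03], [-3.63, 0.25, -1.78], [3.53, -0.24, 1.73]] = y@[[3.24,-0.22,1.59]]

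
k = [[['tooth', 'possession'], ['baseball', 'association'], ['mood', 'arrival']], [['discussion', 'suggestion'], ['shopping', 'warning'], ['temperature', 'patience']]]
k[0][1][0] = 'baseball'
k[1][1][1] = 'warning'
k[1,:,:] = [['discussion', 'suggestion'], ['shopping', 'warning'], ['temperature', 'patience']]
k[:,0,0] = ['tooth', 'discussion']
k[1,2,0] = 'temperature'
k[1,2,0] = 'temperature'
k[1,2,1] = 'patience'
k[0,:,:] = [['tooth', 'possession'], ['baseball', 'association'], ['mood', 'arrival']]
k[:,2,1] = ['arrival', 'patience']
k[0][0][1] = 'possession'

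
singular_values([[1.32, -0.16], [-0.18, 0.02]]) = [1.34, 0.0]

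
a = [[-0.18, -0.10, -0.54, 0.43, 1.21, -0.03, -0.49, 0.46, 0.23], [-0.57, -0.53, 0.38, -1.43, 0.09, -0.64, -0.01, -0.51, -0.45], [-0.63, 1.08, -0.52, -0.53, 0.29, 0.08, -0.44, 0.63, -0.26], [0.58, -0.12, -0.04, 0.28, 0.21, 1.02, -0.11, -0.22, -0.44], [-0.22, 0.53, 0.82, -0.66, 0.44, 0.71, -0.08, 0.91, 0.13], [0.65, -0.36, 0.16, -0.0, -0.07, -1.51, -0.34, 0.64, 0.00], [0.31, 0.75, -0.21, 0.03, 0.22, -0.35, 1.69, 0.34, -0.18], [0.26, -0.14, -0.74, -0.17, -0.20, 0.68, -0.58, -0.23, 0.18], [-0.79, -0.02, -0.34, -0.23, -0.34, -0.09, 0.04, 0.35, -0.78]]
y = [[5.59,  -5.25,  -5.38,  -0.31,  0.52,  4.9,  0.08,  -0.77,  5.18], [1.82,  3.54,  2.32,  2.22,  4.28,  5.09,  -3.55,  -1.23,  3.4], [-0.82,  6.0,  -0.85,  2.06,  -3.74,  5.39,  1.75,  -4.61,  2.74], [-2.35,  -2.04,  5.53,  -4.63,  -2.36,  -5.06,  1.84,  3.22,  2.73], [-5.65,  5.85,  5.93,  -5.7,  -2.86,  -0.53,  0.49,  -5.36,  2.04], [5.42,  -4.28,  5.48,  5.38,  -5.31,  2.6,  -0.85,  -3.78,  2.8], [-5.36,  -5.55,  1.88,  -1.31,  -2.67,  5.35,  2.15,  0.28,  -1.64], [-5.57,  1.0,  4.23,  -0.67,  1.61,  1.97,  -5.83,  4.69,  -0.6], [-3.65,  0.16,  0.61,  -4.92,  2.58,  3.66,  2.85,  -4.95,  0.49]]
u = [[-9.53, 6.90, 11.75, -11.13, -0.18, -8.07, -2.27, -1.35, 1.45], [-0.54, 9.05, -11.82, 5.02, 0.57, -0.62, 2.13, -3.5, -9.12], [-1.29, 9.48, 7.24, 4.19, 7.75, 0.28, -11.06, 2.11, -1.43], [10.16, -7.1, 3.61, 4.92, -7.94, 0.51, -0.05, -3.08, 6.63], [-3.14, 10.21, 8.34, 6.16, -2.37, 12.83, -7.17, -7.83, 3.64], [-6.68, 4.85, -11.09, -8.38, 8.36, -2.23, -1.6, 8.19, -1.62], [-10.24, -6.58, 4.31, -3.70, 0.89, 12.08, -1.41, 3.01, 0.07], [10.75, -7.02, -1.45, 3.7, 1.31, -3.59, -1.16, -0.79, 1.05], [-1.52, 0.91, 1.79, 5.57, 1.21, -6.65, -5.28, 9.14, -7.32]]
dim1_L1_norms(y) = [27.98, 27.45, 27.96, 29.76, 34.41, 35.9, 26.19, 26.17, 23.87]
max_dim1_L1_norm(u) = 61.69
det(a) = -14.35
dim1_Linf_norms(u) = [11.75, 11.82, 11.06, 10.16, 12.83, 11.09, 12.08, 10.75, 9.14]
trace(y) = 10.72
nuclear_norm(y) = 86.84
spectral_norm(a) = 2.37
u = a @ y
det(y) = 13582867.66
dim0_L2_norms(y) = [13.23, 12.83, 12.35, 10.89, 9.53, 12.55, 8.17, 11.11, 8.29]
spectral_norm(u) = 30.85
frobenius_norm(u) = 56.49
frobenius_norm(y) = 33.44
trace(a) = -1.34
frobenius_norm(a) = 4.93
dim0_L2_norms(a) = [1.53, 1.57, 1.45, 1.76, 1.42, 2.2, 1.94, 1.56, 1.1]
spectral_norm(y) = 18.23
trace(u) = -2.44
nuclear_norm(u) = 139.82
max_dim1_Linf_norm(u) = 12.83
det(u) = -197150008.58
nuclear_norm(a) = 13.58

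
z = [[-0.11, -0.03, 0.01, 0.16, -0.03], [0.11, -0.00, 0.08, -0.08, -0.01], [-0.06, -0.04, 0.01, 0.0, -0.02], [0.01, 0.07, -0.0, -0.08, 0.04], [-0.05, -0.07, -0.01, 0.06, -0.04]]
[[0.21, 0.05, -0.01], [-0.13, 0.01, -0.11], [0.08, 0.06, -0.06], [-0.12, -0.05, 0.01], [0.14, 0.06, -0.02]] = z @ [[-0.74, -0.42, 0.35], [-0.51, -0.28, 0.28], [-0.1, 0.37, -1.33], [0.56, -0.23, 0.45], [-0.75, -1.04, 0.63]]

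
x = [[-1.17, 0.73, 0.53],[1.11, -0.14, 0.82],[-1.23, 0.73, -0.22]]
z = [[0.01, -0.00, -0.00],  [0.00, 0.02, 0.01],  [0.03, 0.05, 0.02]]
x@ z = [[0.0, 0.04, 0.02], [0.04, 0.04, 0.02], [-0.02, 0.00, 0.0]]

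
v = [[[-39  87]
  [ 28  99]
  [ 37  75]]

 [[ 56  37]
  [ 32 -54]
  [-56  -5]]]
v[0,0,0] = -39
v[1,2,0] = -56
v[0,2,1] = 75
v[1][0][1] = 37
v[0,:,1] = [87, 99, 75]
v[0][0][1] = 87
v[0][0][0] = -39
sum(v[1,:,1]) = -22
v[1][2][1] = -5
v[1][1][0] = 32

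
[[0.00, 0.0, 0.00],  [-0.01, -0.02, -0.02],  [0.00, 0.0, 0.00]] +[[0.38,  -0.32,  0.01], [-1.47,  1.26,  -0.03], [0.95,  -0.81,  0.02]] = [[0.38,  -0.32,  0.01], [-1.48,  1.24,  -0.05], [0.95,  -0.81,  0.02]]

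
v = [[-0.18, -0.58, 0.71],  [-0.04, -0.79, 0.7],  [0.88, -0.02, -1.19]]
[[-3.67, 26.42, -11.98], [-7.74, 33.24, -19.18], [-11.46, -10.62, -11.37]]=v @ [[-23.83, -20.97, -44.6], [3.86, -46.16, 5.7], [-8.06, -5.81, -23.52]]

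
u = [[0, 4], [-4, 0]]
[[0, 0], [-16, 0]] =u@[[4, 0], [0, 0]]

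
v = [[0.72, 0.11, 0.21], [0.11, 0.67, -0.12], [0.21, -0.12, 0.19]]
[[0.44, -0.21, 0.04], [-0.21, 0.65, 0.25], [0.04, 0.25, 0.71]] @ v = [[0.3, -0.10, 0.13], [-0.03, 0.38, -0.07], [0.21, 0.09, 0.11]]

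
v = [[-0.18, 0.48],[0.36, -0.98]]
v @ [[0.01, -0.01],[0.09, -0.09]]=[[0.04,-0.04], [-0.08,0.08]]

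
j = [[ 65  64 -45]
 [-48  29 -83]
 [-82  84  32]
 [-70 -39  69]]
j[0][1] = 64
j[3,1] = -39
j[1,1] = 29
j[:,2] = [-45, -83, 32, 69]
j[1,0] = -48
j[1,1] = 29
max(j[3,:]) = 69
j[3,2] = 69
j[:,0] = [65, -48, -82, -70]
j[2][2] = 32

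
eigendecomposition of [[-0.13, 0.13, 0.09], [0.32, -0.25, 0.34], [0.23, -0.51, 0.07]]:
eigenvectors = [[0.72+0.00j, (0.16+0.3j), (0.16-0.3j)], [-0.08+0.00j, (-0.09+0.58j), (-0.09-0.58j)], [(-0.69+0j), -0.74+0.00j, (-0.74-0j)]]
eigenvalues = [(-0.23+0j), (-0.04+0.31j), (-0.04-0.31j)]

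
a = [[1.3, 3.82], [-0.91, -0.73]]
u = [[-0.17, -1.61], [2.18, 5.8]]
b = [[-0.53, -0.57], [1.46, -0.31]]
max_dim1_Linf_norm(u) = 5.8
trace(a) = 0.57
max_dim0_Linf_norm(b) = 1.46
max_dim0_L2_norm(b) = 1.55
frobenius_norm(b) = 1.68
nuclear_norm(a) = 4.76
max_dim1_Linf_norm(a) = 3.82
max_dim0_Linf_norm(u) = 5.8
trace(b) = -0.84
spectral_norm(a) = 4.16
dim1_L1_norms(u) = [1.78, 7.98]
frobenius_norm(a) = 4.20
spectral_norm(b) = 1.56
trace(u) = 5.63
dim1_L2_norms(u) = [1.62, 6.2]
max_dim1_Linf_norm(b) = 1.46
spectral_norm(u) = 6.39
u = b @ a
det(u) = 2.52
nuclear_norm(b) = 2.20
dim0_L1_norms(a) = [2.21, 4.55]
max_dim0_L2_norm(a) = 3.89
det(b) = 1.00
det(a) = 2.53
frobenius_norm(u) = 6.40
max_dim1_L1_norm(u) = 7.98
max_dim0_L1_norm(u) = 7.41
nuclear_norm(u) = 6.79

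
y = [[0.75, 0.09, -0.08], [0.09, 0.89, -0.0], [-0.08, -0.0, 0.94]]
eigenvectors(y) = [[0.88, -0.43, 0.19], [-0.39, -0.42, 0.82], [0.28, 0.8, 0.54]]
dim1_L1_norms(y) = [0.92, 0.98, 1.02]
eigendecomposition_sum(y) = [[0.53,-0.23,0.17],[-0.23,0.1,-0.07],[0.17,-0.07,0.05]] + [[0.19, 0.18, -0.34], [0.18, 0.17, -0.33], [-0.34, -0.33, 0.63]] + [[0.03, 0.14, 0.09], [0.14, 0.62, 0.4], [0.09, 0.4, 0.26]]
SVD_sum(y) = [[0.19, 0.18, -0.34],  [0.18, 0.17, -0.33],  [-0.34, -0.33, 0.63]] + [[0.03,0.14,0.09], [0.14,0.62,0.40], [0.09,0.4,0.26]] + [[0.53, -0.23, 0.17], [-0.23, 0.1, -0.07], [0.17, -0.07, 0.05]]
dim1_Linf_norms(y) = [0.75, 0.89, 0.94]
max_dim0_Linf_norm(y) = 0.94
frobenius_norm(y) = 1.51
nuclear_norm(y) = 2.58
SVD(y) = [[-0.43, 0.19, -0.88], [-0.42, 0.82, 0.39], [0.8, 0.54, -0.28]] @ diag([0.9835485347803656, 0.911149687841728, 0.6853017773779065]) @ [[-0.43,-0.42,0.80], [0.19,0.82,0.54], [-0.88,0.39,-0.28]]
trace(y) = 2.58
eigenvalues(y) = [0.69, 0.98, 0.91]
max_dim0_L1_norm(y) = 1.02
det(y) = 0.61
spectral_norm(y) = 0.98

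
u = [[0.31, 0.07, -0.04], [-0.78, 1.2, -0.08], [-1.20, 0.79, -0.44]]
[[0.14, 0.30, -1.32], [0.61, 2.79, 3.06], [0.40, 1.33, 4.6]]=u@ [[0.25,0.43,-4.14], [0.64,2.64,-0.10], [-0.44,0.55,0.66]]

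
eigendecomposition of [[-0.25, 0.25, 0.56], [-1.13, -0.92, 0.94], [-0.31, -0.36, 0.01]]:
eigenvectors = [[(-0.05-0.45j), (-0.05+0.45j), 0.74+0.00j],[(0.83+0j), 0.83-0.00j, -0.51+0.00j],[(0.29+0.16j), (0.29-0.16j), 0.44+0.00j]]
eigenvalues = [(-0.53+0.79j), (-0.53-0.79j), (-0.09+0j)]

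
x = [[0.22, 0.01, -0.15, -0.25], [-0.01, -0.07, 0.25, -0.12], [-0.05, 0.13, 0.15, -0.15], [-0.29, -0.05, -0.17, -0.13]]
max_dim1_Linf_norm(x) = 0.29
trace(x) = 0.17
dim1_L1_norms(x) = [0.63, 0.45, 0.48, 0.64]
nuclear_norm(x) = 1.23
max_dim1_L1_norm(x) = 0.64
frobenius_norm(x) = 0.64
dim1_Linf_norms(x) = [0.25, 0.25, 0.15, 0.29]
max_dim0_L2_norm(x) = 0.37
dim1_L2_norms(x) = [0.37, 0.29, 0.25, 0.36]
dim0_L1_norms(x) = [0.57, 0.26, 0.72, 0.65]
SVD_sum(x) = [[0.06, 0.01, 0.05, -0.01],[0.12, 0.02, 0.11, -0.01],[0.07, 0.01, 0.06, -0.01],[-0.23, -0.04, -0.22, 0.03]] + [[0.19,  0.01,  -0.23,  -0.17], [-0.06,  -0.0,  0.08,  0.06], [-0.03,  -0.0,  0.03,  0.02], [0.01,  0.0,  -0.01,  -0.01]] + [[-0.03, 0.0, 0.03, -0.07],[-0.07, 0.01, 0.06, -0.16],[-0.08, 0.01, 0.06, -0.17],[-0.07, 0.01, 0.05, -0.15]] + [[0.0, -0.02, 0.00, -0.00], [0.01, -0.10, 0.01, -0.01], [-0.01, 0.11, -0.01, 0.01], [0.00, -0.02, 0.00, -0.00]]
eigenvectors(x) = [[0.26+0.34j, 0.26-0.34j, (-0.44+0j), -0.03+0.00j], [(0.48+0.02j), (0.48-0.02j), (-0.15+0j), -0.93+0.00j], [(0.6+0j), 0.60-0.00j, -0.26+0.00j, (0.26+0j)], [-0.43-0.19j, -0.43+0.19j, -0.84+0.00j, -0.24+0.00j]]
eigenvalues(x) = [(0.34+0.02j), (0.34-0.02j), (-0.34+0j), (-0.17+0j)]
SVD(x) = [[-0.21, 0.94, 0.25, -0.1], [-0.43, -0.31, 0.55, -0.65], [-0.25, -0.13, 0.61, 0.74], [0.84, 0.03, 0.52, -0.14]] @ diag([0.3792742241794729, 0.3686949816187449, 0.3319460519911025, 0.14908686048653852]) @ [[-0.72, -0.12, -0.68, 0.08], [0.56, 0.03, -0.66, -0.5], [-0.4, 0.05, 0.31, -0.86], [-0.09, 0.99, -0.08, 0.07]]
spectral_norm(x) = 0.38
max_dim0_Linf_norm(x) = 0.29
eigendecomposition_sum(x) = [[0.14-0.11j,0.04j,-0.04+0.13j,-0.06+0.01j], [(0.01-0.21j),0.03+0.03j,(0.08+0.13j),(-0.03+0.06j)], [-0.00-0.26j,0.04+0.03j,(0.11+0.16j),-0.04+0.08j], [(-0.08+0.19j),(-0.02-0.04j),-0.03-0.15j,(0.05-0.05j)]] + [[0.14+0.11j, -0.04j, -0.04-0.13j, (-0.06-0.01j)], [0.01+0.21j, 0.03-0.03j, (0.08-0.13j), -0.03-0.06j], [(-0+0.26j), 0.04-0.03j, 0.11-0.16j, (-0.04-0.08j)], [(-0.08-0.19j), -0.02+0.04j, -0.03+0.15j, 0.05+0.05j]] + [[(-0.07+0j), 0.01-0.00j, (-0.07-0j), (-0.12-0j)], [(-0.02+0j), 0.00-0.00j, -0.02-0.00j, -0.04-0.00j], [-0.04+0.00j, (0.01-0j), -0.04-0.00j, -0.07-0.00j], [(-0.13+0j), 0.03-0.00j, -0.13-0.00j, -0.24-0.00j]] + [[0.00-0.00j, -0.00-0.00j, -0j, -0.00+0.00j],[-0j, -0.14-0.00j, (0.1-0j), -0.01+0.00j],[(-0+0j), 0.04+0.00j, -0.03+0.00j, -0j],[-0j, -0.04-0.00j, 0.03-0.00j, (-0+0j)]]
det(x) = 0.01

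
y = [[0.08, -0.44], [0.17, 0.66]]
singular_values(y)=[0.8, 0.16]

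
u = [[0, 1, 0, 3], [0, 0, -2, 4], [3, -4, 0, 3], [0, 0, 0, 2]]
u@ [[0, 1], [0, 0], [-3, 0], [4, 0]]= [[12, 0], [22, 0], [12, 3], [8, 0]]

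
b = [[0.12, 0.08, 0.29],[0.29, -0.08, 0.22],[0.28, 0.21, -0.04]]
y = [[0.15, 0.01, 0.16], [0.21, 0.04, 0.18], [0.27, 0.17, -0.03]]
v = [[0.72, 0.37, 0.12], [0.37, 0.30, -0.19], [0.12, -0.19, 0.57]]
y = b @ v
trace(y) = 0.16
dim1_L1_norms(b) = [0.49, 0.59, 0.53]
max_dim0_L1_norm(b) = 0.69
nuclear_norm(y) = 0.64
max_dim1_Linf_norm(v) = 0.72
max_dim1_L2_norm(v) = 0.82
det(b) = 0.02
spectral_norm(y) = 0.43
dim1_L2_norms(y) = [0.22, 0.28, 0.32]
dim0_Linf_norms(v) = [0.72, 0.37, 0.57]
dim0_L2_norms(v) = [0.82, 0.51, 0.61]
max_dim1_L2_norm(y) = 0.32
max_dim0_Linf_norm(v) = 0.72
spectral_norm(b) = 0.50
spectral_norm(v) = 0.94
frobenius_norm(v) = 1.14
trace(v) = 1.59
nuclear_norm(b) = 0.97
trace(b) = -0.00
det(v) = -0.00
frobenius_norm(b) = 0.61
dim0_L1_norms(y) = [0.63, 0.22, 0.37]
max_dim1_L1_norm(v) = 1.21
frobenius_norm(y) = 0.48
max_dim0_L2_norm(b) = 0.42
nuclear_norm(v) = 1.60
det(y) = -0.00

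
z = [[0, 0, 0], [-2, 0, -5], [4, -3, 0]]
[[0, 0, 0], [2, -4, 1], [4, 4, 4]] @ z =[[0, 0, 0], [12, -3, 20], [8, -12, -20]]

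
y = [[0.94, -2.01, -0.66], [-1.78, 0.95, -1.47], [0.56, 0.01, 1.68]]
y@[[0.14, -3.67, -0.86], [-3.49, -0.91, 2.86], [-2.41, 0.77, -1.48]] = [[8.74, -2.13, -5.58], [-0.02, 4.54, 6.42], [-4.01, -0.77, -2.94]]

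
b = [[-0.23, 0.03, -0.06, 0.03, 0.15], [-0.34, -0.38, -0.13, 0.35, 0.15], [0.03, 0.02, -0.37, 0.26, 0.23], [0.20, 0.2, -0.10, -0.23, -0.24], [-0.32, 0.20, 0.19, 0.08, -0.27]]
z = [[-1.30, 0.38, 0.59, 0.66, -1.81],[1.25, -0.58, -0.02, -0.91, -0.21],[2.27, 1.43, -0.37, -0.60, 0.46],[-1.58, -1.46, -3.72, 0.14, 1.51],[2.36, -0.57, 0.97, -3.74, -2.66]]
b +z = [[-1.53, 0.41, 0.53, 0.69, -1.66],[0.91, -0.96, -0.15, -0.56, -0.06],[2.3, 1.45, -0.74, -0.34, 0.69],[-1.38, -1.26, -3.82, -0.09, 1.27],[2.04, -0.37, 1.16, -3.66, -2.93]]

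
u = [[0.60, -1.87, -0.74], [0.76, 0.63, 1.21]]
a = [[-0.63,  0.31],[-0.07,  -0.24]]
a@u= [[-0.14, 1.37, 0.84], [-0.22, -0.02, -0.24]]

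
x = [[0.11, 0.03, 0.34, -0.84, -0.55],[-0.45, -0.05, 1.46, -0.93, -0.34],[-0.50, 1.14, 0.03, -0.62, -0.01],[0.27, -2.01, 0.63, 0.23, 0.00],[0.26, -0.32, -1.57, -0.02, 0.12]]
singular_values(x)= [2.48, 2.47, 1.07, 0.44, 0.0]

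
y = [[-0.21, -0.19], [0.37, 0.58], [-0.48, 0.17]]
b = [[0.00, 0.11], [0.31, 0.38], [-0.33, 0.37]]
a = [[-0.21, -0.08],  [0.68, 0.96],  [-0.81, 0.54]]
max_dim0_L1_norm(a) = 1.7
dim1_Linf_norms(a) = [0.21, 0.96, 0.81]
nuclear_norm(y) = 1.24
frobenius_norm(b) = 0.71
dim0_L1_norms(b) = [0.64, 0.86]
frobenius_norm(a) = 1.54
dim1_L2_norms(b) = [0.11, 0.49, 0.5]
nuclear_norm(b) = 0.99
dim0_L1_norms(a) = [1.7, 1.58]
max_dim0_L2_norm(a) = 1.1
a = y + b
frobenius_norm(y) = 0.90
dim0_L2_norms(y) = [0.64, 0.63]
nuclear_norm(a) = 2.17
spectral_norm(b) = 0.54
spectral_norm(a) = 1.19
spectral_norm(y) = 0.76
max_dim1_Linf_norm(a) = 0.96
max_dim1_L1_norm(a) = 1.64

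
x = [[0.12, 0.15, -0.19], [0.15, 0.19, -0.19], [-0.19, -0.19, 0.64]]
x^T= [[0.12, 0.15, -0.19], [0.15, 0.19, -0.19], [-0.19, -0.19, 0.64]]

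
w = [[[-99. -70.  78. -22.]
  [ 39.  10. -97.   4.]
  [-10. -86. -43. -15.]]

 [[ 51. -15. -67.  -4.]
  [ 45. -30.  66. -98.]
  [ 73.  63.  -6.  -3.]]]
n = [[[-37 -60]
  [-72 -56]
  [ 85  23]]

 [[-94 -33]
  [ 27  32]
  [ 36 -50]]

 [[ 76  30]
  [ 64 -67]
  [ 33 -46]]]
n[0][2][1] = 23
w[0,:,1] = [-70.0, 10.0, -86.0]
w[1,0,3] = -4.0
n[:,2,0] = [85, 36, 33]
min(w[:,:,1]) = -86.0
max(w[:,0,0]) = 51.0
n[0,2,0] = 85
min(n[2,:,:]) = -67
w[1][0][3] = -4.0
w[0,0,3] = -22.0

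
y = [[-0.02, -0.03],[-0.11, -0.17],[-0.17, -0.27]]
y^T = [[-0.02,-0.11,-0.17], [-0.03,-0.17,-0.27]]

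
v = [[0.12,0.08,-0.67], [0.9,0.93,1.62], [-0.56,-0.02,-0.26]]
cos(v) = [[0.78, -0.04, -0.10], [-0.02, 0.58, -0.22], [-0.03, 0.03, 0.80]]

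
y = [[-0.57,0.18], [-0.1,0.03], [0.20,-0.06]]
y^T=[[-0.57,-0.1,0.2],[0.18,0.03,-0.06]]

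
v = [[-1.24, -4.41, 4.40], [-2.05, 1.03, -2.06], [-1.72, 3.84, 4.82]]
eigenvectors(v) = [[-0.91+0.00j, -0.22+0.54j, (-0.22-0.54j)], [(-0.42+0j), (0.05-0.44j), 0.05+0.44j], [0.01+0.00j, -0.68+0.00j, (-0.68-0j)]]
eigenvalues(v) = [(-3.33+0j), (3.97+3.85j), (3.97-3.85j)]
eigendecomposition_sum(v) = [[-2.12+0.00j, (-2.58+0j), 0.49+0.00j],[-0.99+0.00j, (-1.2+0j), (0.23+0j)],[(0.02-0j), 0.02-0.00j, (-0-0j)]] + [[(0.44+0.98j), (-0.91-2.14j), 1.95-1.42j], [(-0.53-0.63j), (1.12+1.39j), (-1.15+1.45j)], [(-0.87+0.92j), 1.91-1.94j, (2.41+1.48j)]] + [[0.44-0.98j, -0.91+2.14j, (1.95+1.42j)], [(-0.53+0.63j), (1.12-1.39j), -1.15-1.45j], [(-0.87-0.92j), (1.91+1.94j), 2.41-1.48j]]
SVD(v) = [[-0.74, 0.60, -0.30], [0.24, -0.18, -0.95], [-0.63, -0.78, -0.01]] @ diag([7.0305746287004265, 5.9511408352379505, 2.4380408424464974]) @ [[0.21, 0.16, -0.96], [0.16, -0.98, -0.12], [0.96, 0.13, 0.23]]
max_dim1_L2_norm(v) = 6.4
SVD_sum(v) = [[-1.11,-0.81,5.01], [0.36,0.27,-1.65], [-0.94,-0.69,4.26]] + [[0.58, -3.50, -0.44],[-0.18, 1.07, 0.13],[-0.75, 4.53, 0.57]] + [[-0.71,-0.10,-0.17],  [-2.24,-0.3,-0.54],  [-0.03,-0.00,-0.01]]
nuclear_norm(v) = 15.42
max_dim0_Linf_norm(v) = 4.82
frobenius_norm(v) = 9.53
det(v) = -102.01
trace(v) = 4.61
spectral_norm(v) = 7.03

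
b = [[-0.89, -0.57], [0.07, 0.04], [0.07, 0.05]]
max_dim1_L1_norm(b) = 1.46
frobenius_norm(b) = 1.06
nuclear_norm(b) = 1.07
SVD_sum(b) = [[-0.89, -0.57],[0.07, 0.04],[0.07, 0.05]] + [[-0.0, 0.00], [0.0, -0.00], [-0.00, 0.0]]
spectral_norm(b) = 1.06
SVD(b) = [[-0.99, 0.01], [0.08, -0.68], [0.08, 0.73]] @ diag([1.0634211324924314, 0.0059577653960416815]) @ [[0.84, 0.54],[-0.54, 0.84]]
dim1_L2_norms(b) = [1.06, 0.08, 0.09]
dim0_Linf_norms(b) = [0.89, 0.57]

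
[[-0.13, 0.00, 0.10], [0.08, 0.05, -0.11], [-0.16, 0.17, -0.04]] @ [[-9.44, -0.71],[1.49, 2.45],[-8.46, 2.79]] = [[0.38, 0.37],[0.25, -0.24],[2.10, 0.42]]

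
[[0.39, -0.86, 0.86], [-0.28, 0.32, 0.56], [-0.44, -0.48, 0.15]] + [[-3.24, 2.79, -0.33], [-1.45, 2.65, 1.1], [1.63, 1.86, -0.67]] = [[-2.85, 1.93, 0.53],[-1.73, 2.97, 1.66],[1.19, 1.38, -0.52]]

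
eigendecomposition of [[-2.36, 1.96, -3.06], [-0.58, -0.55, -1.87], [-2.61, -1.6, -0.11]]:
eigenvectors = [[0.64,0.16,-0.58],[0.45,-0.82,-0.33],[0.62,-0.56,0.74]]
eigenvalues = [-3.95, -1.71, 2.65]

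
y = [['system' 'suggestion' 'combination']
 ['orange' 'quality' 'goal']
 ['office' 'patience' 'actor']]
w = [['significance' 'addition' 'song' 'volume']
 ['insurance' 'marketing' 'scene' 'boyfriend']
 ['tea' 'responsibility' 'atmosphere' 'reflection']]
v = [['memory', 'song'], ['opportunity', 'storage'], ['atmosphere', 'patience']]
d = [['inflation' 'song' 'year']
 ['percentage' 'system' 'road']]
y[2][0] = 'office'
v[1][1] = 'storage'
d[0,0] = 'inflation'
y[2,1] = 'patience'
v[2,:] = ['atmosphere', 'patience']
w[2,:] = ['tea', 'responsibility', 'atmosphere', 'reflection']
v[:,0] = ['memory', 'opportunity', 'atmosphere']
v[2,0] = 'atmosphere'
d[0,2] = 'year'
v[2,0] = 'atmosphere'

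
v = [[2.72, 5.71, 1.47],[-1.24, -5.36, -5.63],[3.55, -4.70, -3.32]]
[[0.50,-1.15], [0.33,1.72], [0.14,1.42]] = v @ [[0.03,0.03], [0.12,-0.18], [-0.18,-0.14]]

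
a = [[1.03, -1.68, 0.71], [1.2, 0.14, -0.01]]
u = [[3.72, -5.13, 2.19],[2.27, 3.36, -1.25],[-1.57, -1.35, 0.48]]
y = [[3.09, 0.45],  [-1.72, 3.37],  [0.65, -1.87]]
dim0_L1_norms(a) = [2.23, 1.82, 0.72]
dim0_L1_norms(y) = [5.46, 5.69]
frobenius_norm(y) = 5.29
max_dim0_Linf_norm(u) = 5.13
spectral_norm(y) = 4.44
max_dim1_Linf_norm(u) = 5.13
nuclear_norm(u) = 11.26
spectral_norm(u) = 7.06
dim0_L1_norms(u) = [7.56, 9.84, 3.92]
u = y @ a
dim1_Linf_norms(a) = [1.68, 1.2]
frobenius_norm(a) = 2.42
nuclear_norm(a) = 3.24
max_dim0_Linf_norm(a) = 1.68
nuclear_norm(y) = 7.32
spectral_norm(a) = 2.17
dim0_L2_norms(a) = [1.58, 1.69, 0.71]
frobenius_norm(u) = 8.21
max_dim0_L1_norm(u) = 9.84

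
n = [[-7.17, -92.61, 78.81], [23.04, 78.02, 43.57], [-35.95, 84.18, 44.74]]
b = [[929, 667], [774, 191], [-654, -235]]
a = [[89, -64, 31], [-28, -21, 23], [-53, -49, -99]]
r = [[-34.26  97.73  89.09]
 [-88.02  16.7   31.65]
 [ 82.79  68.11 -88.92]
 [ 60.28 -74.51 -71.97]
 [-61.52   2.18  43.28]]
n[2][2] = 44.74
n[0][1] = -92.61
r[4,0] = -61.52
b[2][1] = -235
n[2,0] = -35.95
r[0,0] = -34.26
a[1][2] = 23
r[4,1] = 2.18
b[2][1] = -235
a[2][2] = -99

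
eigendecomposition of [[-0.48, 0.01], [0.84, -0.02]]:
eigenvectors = [[-0.49, -0.02], [0.87, -1.0]]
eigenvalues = [-0.5, -0.0]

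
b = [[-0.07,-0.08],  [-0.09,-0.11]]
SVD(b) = [[-0.6,-0.8], [-0.8,0.6]] @ diag([0.17746002786946463, 0.0028175359037348417]) @ [[0.64, 0.77], [0.77, -0.64]]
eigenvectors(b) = [[0.77, 0.6], [-0.64, 0.80]]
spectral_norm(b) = 0.18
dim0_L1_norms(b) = [0.16, 0.19]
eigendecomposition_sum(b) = [[-0.0, 0.00], [0.00, -0.00]] + [[-0.07, -0.08],  [-0.09, -0.11]]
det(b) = 0.00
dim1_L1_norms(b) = [0.15, 0.2]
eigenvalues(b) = [-0.0, -0.18]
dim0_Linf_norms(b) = [0.09, 0.11]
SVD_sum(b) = [[-0.07,-0.08], [-0.09,-0.11]] + [[-0.00, 0.00],[0.00, -0.00]]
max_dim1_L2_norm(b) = 0.14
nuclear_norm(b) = 0.18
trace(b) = -0.18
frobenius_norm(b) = 0.18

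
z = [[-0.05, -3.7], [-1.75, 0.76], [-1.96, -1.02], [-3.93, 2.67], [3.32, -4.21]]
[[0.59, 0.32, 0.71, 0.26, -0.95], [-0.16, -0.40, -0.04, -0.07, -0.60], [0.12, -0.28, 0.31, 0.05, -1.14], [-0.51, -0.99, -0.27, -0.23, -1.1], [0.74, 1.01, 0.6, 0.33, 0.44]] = z @ [[0.02, 0.19, -0.06, 0.01, 0.45], [-0.16, -0.09, -0.19, -0.07, 0.25]]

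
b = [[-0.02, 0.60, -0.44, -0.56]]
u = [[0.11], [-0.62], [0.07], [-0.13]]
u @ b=[[-0.00, 0.07, -0.05, -0.06], [0.01, -0.37, 0.27, 0.35], [-0.0, 0.04, -0.03, -0.04], [0.00, -0.08, 0.06, 0.07]]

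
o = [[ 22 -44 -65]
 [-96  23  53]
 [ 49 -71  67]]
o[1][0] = -96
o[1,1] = 23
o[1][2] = 53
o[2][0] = 49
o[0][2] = -65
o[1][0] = -96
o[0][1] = -44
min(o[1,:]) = -96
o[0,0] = 22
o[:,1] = [-44, 23, -71]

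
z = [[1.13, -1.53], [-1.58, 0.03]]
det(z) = -2.38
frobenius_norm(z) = 2.47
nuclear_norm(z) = 3.30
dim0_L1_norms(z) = [2.71, 1.56]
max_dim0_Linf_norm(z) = 1.58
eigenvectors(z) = [[0.81, 0.57], [-0.58, 0.82]]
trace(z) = 1.16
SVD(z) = [[-0.80, 0.59],[0.59, 0.80]] @ diag([2.2299399496502392, 1.068862863492735]) @ [[-0.83, 0.56],[-0.56, -0.83]]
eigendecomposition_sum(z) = [[1.49, -1.03], [-1.07, 0.74]] + [[-0.36,-0.50], [-0.51,-0.71]]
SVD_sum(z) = [[1.49, -1.0], [-1.1, 0.74]] + [[-0.36, -0.53], [-0.48, -0.71]]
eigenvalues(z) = [2.23, -1.07]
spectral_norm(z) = 2.23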